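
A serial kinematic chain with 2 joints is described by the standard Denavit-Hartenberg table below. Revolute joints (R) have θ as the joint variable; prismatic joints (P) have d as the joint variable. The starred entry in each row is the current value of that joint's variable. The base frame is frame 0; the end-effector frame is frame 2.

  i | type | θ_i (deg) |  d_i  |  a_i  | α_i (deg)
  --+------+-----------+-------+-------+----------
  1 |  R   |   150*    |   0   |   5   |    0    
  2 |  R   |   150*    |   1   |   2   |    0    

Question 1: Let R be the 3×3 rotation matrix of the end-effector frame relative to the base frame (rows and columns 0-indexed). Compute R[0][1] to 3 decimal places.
End-effector y-axis (col 1 of R) = (0.8660,0.5000,0.0000)
R[0][1] = 0.8660

0.866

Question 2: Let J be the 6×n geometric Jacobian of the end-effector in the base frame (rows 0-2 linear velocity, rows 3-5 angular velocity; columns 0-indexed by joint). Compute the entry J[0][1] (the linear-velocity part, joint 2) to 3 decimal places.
axis z_1 = (0.0000,0.0000,1.0000); lever o_n−o_1 = (1.0000,-1.7321,1.0000)
cross product → J_v[:, 1] = (1.7321,1.0000,-0.0000)
J_ω[:, 1] = z_1
entry J[0][1] = 1.7321

1.732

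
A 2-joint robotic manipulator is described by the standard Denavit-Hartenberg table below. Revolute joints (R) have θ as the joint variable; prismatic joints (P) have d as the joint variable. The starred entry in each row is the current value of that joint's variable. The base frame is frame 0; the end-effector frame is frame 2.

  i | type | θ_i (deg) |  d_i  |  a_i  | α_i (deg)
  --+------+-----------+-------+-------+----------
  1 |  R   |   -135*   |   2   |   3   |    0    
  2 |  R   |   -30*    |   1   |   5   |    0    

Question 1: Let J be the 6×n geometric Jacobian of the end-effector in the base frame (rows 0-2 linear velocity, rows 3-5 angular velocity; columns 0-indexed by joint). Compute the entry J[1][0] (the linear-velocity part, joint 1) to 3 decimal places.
-6.951

axis z_0 = ẑ; lever o_n−o_0 = (-6.9509,-3.4154,3.0000)
cross product → J_v[:, 0] = (3.4154,-6.9509,0.0000)
J_ω[:, 0] = z_0
entry J[1][0] = -6.9509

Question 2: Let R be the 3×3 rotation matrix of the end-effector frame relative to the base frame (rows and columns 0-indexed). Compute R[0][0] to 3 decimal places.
End-effector x-axis (col 0 of R) = (-0.9659,-0.2588,0.0000)
R[0][0] = -0.9659

-0.966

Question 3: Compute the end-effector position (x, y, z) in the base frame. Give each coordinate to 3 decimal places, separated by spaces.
after link 1: o_1 = (-2.1213, -2.1213, 2.0000)
after link 2: o_2 = (-6.9509, -3.4154, 3.0000)

-6.951 -3.415 3.000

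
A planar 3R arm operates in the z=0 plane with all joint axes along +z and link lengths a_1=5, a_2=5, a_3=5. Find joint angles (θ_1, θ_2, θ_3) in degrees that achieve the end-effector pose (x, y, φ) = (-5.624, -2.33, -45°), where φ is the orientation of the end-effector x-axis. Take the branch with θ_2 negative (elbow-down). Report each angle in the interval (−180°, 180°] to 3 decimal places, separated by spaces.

wrist centre = target − a_3·(cos φ, sin φ) = (-9.1595, 1.2055)
cos θ_2 = (85.3504−5²−5²)/(2·5·5) = 0.7070; θ_2 = -45.0080° (elbow-down)
β = atan2(1.2055,-9.1595) = 172.5021°; ψ = atan2(-3.5360,8.5350) = -22.5040°
θ_1 = β − ψ = 195.0061°
θ_3 = φ − θ_1 − θ_2 = 165.0019° (wrapped to (-180°,180°])

-164.994 -45.008 165.002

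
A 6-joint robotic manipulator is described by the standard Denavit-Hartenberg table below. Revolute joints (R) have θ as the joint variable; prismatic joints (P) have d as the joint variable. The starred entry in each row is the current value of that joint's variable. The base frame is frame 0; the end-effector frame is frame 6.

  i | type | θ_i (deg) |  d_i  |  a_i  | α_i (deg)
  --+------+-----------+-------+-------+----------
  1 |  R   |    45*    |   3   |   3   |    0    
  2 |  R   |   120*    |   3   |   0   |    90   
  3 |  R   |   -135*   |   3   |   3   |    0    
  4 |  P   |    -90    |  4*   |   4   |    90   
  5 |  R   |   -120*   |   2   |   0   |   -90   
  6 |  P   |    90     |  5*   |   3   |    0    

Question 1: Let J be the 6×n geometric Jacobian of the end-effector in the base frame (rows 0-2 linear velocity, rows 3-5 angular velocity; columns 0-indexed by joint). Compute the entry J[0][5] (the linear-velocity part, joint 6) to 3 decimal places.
0.462

prismatic axis z_5 = (0.4621,-0.6415,0.6124)
J_v[:, 5] = z_5; J_ω[:, 5] = (0,0,0)
entry J[0][5] = 0.4621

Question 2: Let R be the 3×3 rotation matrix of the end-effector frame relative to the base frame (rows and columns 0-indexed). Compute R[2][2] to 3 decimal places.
End-effector z-axis (col 2 of R) = (0.4621,-0.6415,0.6124)
R[2][2] = 0.6124

0.612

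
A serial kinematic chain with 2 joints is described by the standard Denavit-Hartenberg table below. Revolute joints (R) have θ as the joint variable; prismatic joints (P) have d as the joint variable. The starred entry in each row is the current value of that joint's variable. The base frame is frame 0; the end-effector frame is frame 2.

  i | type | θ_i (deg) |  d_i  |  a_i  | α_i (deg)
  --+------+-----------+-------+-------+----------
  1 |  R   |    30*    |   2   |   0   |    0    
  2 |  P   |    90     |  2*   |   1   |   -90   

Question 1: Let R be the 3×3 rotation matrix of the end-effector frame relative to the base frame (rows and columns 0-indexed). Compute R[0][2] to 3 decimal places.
-0.866

End-effector z-axis (col 2 of R) = (-0.8660,-0.5000,0.0000)
R[0][2] = -0.8660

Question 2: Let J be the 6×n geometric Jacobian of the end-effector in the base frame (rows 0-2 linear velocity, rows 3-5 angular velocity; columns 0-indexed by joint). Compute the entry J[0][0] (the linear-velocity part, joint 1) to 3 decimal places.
-0.866

axis z_0 = ẑ; lever o_n−o_0 = (-0.5000,0.8660,4.0000)
cross product → J_v[:, 0] = (-0.8660,-0.5000,0.0000)
J_ω[:, 0] = z_0
entry J[0][0] = -0.8660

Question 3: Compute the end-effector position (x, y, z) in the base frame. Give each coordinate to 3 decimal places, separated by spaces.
-0.500 0.866 4.000

after link 1: o_1 = (0.0000, 0.0000, 2.0000)
after link 2: o_2 = (-0.5000, 0.8660, 4.0000)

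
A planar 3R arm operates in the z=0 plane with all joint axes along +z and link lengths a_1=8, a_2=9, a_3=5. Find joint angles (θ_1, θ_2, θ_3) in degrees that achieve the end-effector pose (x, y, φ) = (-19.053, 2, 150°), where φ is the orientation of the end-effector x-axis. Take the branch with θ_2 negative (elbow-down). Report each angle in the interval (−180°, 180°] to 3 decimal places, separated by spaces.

-146.113 -59.994 -3.893

wrist centre = target − a_3·(cos φ, sin φ) = (-14.7229, -0.5000)
cos θ_2 = (217.0130−8²−9²)/(2·8·9) = 0.5001; θ_2 = -59.9940° (elbow-down)
β = atan2(-0.5000,-14.7229) = -178.0549°; ψ = atan2(-7.7938,12.5008) = -31.9419°
θ_1 = β − ψ = -146.1130°
θ_3 = φ − θ_1 − θ_2 = -3.8929° (wrapped to (-180°,180°])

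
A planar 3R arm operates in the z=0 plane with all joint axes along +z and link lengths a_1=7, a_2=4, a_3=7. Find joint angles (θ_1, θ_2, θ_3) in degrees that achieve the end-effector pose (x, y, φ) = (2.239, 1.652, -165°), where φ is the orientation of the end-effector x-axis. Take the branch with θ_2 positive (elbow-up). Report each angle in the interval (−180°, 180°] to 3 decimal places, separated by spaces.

wrist centre = target − a_3·(cos φ, sin φ) = (9.0005, 3.4637)
cos θ_2 = (93.0061−7²−4²)/(2·7·4) = 0.5001; θ_2 = 59.9928° (elbow-up)
β = atan2(3.4637,9.0005) = 21.0487°; ψ = atan2(3.4638,9.0004) = 21.0494°
θ_1 = β − ψ = -0.0007°
θ_3 = φ − θ_1 − θ_2 = 135.0080° (wrapped to (-180°,180°])

-0.001 59.993 135.008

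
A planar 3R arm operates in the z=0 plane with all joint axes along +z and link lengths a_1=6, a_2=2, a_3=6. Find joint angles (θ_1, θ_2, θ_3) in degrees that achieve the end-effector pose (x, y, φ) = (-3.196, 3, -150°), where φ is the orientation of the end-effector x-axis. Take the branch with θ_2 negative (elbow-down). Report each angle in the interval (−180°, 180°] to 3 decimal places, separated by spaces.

89.999 -89.999 -150.000

wrist centre = target − a_3·(cos φ, sin φ) = (2.0002, 6.0000)
cos θ_2 = (40.0006−6²−2²)/(2·6·2) = 0.0000; θ_2 = -89.9985° (elbow-down)
β = atan2(6.0000,2.0002) = 71.5637°; ψ = atan2(-2.0000,6.0001) = -18.4348°
θ_1 = β − ψ = 89.9985°
θ_3 = φ − θ_1 − θ_2 = -150.0000° (wrapped to (-180°,180°])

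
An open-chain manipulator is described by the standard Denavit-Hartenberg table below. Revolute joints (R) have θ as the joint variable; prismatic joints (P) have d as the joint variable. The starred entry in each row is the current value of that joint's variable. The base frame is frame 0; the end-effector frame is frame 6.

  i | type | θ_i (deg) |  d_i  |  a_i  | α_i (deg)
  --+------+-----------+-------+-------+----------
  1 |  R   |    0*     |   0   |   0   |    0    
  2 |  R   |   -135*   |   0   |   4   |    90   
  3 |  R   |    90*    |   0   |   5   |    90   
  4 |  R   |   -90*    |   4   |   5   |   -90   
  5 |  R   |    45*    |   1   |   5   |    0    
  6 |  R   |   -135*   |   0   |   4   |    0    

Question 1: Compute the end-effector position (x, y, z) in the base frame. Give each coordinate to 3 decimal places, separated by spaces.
0.050 -12.021 6.000

after link 1: o_1 = (0.0000, 0.0000, 0.0000)
after link 2: o_2 = (-2.8284, -2.8284, 0.0000)
after link 3: o_3 = (-2.8284, -2.8284, 5.0000)
after link 4: o_4 = (-2.1213, -9.1924, 5.0000)
after link 5: o_5 = (2.8787, -9.1924, 6.0000)
after link 6: o_6 = (0.0503, -12.0208, 6.0000)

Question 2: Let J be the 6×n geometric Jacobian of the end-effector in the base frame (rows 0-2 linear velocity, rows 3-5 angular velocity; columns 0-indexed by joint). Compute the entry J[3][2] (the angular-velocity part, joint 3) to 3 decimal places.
-0.707

axis z_2 = (-0.7071,0.7071,0.0000); lever o_n−o_2 = (2.8787,-9.1924,6.0000)
cross product → J_v[:, 2] = (4.2426,4.2426,4.4645)
J_ω[:, 2] = z_2
entry J[3][2] = -0.7071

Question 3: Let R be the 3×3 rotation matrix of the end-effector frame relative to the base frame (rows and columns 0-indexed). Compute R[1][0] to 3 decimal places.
-0.707

End-effector x-axis (col 0 of R) = (-0.7071,-0.7071,-0.0000)
R[1][0] = -0.7071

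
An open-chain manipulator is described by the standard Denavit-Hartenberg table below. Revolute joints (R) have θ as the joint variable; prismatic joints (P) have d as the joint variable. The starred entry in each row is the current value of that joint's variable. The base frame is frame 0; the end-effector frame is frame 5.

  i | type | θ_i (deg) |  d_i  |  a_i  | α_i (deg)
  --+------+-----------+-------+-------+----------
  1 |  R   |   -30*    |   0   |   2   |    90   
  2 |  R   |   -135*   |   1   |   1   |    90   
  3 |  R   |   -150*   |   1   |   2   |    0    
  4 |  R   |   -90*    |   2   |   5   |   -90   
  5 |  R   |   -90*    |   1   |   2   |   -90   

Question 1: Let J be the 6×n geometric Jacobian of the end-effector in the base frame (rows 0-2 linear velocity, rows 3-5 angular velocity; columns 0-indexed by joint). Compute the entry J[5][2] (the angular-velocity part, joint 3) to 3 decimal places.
axis z_2 = (-0.6124,0.3536,0.7071); lever o_n−o_2 = (-1.3550,-2.4856,7.1404)
cross product → J_v[:, 2] = (4.2821,3.4145,2.0012)
J_ω[:, 2] = z_2
entry J[5][2] = 0.7071

0.707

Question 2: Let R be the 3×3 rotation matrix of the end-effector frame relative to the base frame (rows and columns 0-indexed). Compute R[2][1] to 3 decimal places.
-0.612

End-effector y-axis (col 1 of R) = (-0.7803,-0.1268,-0.6124)
R[2][1] = -0.6124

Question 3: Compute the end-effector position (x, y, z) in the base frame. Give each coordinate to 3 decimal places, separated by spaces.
-0.735 -3.998 6.433

after link 1: o_1 = (1.7321, -1.0000, 0.0000)
after link 2: o_2 = (0.6197, -1.5125, -0.7071)
after link 3: o_3 = (1.5680, -0.9053, 1.2247)
after link 4: o_4 = (-0.2909, -4.8320, 4.4067)
after link 5: o_5 = (-0.7353, -3.9981, 6.4333)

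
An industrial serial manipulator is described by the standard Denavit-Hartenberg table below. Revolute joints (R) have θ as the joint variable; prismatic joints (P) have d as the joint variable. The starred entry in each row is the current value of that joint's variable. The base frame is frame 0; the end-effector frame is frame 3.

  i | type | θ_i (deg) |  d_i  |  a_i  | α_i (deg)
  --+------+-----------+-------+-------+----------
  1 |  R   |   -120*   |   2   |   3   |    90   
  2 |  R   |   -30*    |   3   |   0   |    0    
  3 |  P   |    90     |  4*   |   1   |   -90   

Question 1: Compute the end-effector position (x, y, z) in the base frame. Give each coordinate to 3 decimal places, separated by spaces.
-7.812 0.469 2.866

after link 1: o_1 = (-1.5000, -2.5981, 2.0000)
after link 2: o_2 = (-4.0981, -1.0981, 2.0000)
after link 3: o_3 = (-7.8122, 0.4689, 2.8660)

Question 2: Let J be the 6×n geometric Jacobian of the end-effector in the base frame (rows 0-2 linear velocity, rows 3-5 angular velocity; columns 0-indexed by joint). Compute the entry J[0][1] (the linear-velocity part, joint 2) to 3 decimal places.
0.433

axis z_1 = (-0.8660,0.5000,0.0000); lever o_n−o_1 = (-6.3122,3.0670,0.8660)
cross product → J_v[:, 1] = (0.4330,0.7500,0.5000)
J_ω[:, 1] = z_1
entry J[0][1] = 0.4330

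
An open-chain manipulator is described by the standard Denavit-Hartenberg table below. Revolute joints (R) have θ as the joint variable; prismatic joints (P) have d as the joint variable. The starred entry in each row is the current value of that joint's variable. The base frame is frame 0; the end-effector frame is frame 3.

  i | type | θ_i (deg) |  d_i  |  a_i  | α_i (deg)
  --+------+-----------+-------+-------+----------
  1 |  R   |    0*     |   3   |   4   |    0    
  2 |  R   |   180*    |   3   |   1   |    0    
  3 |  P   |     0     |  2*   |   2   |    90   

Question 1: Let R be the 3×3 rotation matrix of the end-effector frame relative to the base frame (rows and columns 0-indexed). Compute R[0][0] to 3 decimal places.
-1.000

End-effector x-axis (col 0 of R) = (-1.0000,0.0000,0.0000)
R[0][0] = -1.0000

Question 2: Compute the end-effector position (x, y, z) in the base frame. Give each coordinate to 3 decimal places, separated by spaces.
after link 1: o_1 = (4.0000, 0.0000, 3.0000)
after link 2: o_2 = (3.0000, 0.0000, 6.0000)
after link 3: o_3 = (1.0000, 0.0000, 8.0000)

1.000 0.000 8.000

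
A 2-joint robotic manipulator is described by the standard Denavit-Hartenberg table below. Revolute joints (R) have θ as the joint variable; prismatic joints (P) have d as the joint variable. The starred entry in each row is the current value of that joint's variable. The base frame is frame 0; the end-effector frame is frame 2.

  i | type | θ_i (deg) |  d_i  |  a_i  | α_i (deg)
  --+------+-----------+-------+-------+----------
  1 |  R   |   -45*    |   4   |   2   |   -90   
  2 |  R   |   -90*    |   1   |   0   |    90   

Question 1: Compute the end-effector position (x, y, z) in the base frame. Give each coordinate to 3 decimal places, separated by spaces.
after link 1: o_1 = (1.4142, -1.4142, 4.0000)
after link 2: o_2 = (2.1213, -0.7071, 4.0000)

2.121 -0.707 4.000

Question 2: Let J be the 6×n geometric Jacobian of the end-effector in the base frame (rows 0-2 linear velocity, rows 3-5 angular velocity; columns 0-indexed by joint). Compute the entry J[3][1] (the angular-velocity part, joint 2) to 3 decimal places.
0.707

axis z_1 = (0.7071,0.7071,0.0000); lever o_n−o_1 = (0.7071,0.7071,0.0000)
cross product → J_v[:, 1] = (-0.0000,0.0000,-0.0000)
J_ω[:, 1] = z_1
entry J[3][1] = 0.7071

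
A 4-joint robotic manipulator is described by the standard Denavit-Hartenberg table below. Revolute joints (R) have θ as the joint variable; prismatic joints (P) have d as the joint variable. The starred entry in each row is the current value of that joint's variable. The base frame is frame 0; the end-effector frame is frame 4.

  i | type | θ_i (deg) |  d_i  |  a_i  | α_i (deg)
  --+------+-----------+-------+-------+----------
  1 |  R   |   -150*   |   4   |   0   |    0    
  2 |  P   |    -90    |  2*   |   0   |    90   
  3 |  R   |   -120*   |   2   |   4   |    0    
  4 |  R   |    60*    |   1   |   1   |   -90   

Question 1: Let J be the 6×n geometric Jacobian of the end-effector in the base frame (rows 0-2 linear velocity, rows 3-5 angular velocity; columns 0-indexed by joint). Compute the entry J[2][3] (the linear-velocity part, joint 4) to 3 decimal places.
0.500

axis z_3 = (0.8660,0.5000,0.0000); lever o_n−o_3 = (0.6160,0.9330,-0.8660)
cross product → J_v[:, 3] = (-0.4330,0.7500,0.5000)
J_ω[:, 3] = z_3
entry J[2][3] = 0.5000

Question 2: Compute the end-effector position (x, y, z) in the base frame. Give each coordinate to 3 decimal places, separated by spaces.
after link 1: o_1 = (0.0000, 0.0000, 4.0000)
after link 2: o_2 = (0.0000, 0.0000, 6.0000)
after link 3: o_3 = (2.7321, -0.7321, 2.5359)
after link 4: o_4 = (3.3481, 0.2010, 1.6699)

3.348 0.201 1.670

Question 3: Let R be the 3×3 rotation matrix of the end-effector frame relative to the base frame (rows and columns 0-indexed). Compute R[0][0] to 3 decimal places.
-0.250

End-effector x-axis (col 0 of R) = (-0.2500,0.4330,-0.8660)
R[0][0] = -0.2500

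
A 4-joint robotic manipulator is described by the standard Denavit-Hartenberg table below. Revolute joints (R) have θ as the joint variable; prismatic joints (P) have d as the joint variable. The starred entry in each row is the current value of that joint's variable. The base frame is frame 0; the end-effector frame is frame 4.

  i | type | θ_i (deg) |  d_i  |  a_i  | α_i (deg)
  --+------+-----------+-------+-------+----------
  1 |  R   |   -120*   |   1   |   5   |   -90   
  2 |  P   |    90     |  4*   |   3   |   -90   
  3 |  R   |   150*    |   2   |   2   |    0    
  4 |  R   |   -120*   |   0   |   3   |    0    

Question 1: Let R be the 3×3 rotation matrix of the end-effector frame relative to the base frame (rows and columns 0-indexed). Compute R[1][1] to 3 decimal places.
End-effector y-axis (col 1 of R) = (-0.7500,0.4330,0.5000)
R[1][1] = 0.4330

0.433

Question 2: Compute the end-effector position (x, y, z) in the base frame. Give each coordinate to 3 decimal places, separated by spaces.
after link 1: o_1 = (-2.5000, -4.3301, 1.0000)
after link 2: o_2 = (0.9641, -6.3301, -2.0000)
after link 3: o_3 = (1.0981, -4.0981, -0.2679)
after link 4: o_4 = (-0.2010, -3.3481, -2.8660)

-0.201 -3.348 -2.866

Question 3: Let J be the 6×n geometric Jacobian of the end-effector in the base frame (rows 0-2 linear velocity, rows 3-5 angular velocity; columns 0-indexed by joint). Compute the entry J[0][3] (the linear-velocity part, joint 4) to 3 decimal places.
-2.250

axis z_3 = (0.5000,0.8660,-0.0000); lever o_n−o_3 = (-1.2990,0.7500,-2.5981)
cross product → J_v[:, 3] = (-2.2500,1.2990,1.5000)
J_ω[:, 3] = z_3
entry J[0][3] = -2.2500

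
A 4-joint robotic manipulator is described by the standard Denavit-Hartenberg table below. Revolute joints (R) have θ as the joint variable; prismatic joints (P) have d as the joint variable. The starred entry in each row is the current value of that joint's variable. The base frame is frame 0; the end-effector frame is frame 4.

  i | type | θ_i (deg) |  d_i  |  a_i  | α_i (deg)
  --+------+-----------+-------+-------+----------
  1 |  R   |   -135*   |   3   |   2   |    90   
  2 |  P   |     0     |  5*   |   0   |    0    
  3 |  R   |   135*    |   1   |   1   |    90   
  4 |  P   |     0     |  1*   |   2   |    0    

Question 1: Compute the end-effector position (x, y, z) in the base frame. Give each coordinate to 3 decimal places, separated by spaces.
after link 1: o_1 = (-1.4142, -1.4142, 3.0000)
after link 2: o_2 = (-4.9497, 2.1213, 3.0000)
after link 3: o_3 = (-5.1569, 3.3284, 3.7071)
after link 4: o_4 = (-4.6569, 3.8284, 5.8284)

-4.657 3.828 5.828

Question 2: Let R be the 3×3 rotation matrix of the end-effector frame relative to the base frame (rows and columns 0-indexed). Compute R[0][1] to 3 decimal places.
-0.707

End-effector y-axis (col 1 of R) = (-0.7071,0.7071,0.0000)
R[0][1] = -0.7071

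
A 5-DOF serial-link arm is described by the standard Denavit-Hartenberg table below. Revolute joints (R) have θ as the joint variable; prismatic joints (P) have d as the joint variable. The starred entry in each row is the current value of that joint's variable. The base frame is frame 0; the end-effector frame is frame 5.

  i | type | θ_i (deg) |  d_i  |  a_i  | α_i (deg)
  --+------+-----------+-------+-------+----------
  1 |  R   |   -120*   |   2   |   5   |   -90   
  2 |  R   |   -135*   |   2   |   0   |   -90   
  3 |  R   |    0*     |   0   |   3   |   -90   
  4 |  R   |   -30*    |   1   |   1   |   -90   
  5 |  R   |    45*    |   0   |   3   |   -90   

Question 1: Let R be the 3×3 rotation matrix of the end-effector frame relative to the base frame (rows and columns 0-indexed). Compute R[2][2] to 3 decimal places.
End-effector z-axis (col 2 of R) = (0.5209,-0.5120,-0.6830)
R[2][2] = -0.6830

-0.683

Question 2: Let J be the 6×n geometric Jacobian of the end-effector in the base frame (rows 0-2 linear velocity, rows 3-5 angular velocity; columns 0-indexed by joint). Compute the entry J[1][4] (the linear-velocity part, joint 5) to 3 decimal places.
-1.536

axis z_4 = (0.4830,0.8365,-0.2588); lever o_n−o_4 = (2.1116,-0.5852,2.0490)
cross product → J_v[:, 4] = (1.5626,-1.5361,-2.0490)
J_ω[:, 4] = z_4
entry J[1][4] = -1.5361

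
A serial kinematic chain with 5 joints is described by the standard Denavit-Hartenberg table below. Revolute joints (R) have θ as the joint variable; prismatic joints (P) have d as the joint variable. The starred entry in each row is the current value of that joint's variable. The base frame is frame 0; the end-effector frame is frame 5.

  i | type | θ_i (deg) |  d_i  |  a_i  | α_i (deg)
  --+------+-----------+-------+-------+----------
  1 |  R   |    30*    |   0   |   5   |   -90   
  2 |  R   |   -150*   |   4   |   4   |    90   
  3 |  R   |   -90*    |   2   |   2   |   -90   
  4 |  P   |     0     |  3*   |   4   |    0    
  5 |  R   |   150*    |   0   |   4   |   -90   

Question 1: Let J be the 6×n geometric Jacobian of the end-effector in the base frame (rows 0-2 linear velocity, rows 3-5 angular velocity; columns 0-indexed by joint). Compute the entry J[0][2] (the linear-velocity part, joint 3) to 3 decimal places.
axis z_2 = (-0.4330,-0.2500,-0.8660); lever o_n−o_2 = (-0.9821,-3.4952,1.5000)
cross product → J_v[:, 2] = (-3.4019,1.5000,1.2679)
J_ω[:, 2] = z_2
entry J[0][2] = -3.4019

-3.402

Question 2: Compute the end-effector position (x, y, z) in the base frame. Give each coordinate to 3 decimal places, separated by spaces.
-1.652 0.737 3.500

after link 1: o_1 = (4.3301, 2.5000, 0.0000)
after link 2: o_2 = (-0.6699, 4.2321, 2.0000)
after link 3: o_3 = (-0.5359, 2.0000, 0.2679)
after link 4: o_4 = (-0.7859, -2.7631, 1.7679)
after link 5: o_5 = (-1.6519, 0.7369, 3.5000)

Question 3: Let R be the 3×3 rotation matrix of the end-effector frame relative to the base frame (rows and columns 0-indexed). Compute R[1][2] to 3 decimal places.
0.217

End-effector z-axis (col 2 of R) = (-0.6250,0.2165,-0.7500)
R[1][2] = 0.2165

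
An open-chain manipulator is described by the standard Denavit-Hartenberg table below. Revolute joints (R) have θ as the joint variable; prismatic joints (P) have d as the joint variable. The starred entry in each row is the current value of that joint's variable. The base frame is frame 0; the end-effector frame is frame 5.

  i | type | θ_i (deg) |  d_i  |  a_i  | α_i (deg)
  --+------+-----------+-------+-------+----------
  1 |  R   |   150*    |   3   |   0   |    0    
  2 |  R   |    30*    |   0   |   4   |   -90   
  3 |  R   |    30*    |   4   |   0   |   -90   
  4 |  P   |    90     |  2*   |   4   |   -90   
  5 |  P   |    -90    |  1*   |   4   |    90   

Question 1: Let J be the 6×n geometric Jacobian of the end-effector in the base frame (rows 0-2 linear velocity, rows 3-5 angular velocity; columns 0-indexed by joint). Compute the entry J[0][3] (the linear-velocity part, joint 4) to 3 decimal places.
0.500

prismatic axis z_3 = (0.5000,-0.0000,-0.8660)
J_v[:, 3] = z_3; J_ω[:, 3] = (0,0,0)
entry J[0][3] = 0.5000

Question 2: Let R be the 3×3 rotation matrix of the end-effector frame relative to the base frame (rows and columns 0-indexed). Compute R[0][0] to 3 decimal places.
End-effector x-axis (col 0 of R) = (0.5000,-0.0000,-0.8660)
R[0][0] = 0.5000

0.500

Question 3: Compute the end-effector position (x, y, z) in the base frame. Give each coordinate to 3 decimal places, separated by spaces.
after link 1: o_1 = (0.0000, 0.0000, 3.0000)
after link 2: o_2 = (-4.0000, 0.0000, 3.0000)
after link 3: o_3 = (-4.0000, -4.0000, 3.0000)
after link 4: o_4 = (-3.0000, -0.0000, 1.2679)
after link 5: o_5 = (-0.1340, -0.0000, -1.6962)

-0.134 -0.000 -1.696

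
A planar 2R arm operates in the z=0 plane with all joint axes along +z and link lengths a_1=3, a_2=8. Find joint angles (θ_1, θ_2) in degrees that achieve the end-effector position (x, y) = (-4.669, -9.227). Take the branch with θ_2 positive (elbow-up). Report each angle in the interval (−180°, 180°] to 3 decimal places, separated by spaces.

-150.008 45.007

cos θ_2 = (106.9371−3²−8²)/(2·3·8) = 0.7070; θ_2 = 45.0068° (elbow-up)
β = atan2(-9.2270,-4.6690) = -116.8401°; ψ = atan2(5.6575,8.6562) = 33.1679°
θ_1 = β − ψ = -150.0080°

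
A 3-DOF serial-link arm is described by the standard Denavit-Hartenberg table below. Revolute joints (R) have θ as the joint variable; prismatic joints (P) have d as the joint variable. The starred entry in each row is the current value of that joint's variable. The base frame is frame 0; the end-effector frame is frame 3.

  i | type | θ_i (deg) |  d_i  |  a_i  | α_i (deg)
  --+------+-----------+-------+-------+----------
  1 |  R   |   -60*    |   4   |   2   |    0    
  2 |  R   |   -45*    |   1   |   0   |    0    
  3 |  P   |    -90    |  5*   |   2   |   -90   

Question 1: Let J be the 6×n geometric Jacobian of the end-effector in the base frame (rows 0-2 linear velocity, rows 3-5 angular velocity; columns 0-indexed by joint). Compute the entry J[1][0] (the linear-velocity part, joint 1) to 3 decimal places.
axis z_0 = ẑ; lever o_n−o_0 = (-0.9319,-1.2144,10.0000)
cross product → J_v[:, 0] = (1.2144,-0.9319,0.0000)
J_ω[:, 0] = z_0
entry J[1][0] = -0.9319

-0.932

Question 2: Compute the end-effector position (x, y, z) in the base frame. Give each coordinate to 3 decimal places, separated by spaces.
after link 1: o_1 = (1.0000, -1.7321, 4.0000)
after link 2: o_2 = (1.0000, -1.7321, 5.0000)
after link 3: o_3 = (-0.9319, -1.2144, 10.0000)

-0.932 -1.214 10.000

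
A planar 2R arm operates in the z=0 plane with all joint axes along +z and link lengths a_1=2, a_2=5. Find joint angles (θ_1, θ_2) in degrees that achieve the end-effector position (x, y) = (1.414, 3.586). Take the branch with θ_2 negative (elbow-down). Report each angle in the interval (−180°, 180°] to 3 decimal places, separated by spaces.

-178.048 -134.996

cos θ_2 = (14.8588−2²−5²)/(2·2·5) = -0.7071; θ_2 = -134.9962° (elbow-down)
β = atan2(3.5860,1.4140) = 68.4801°; ψ = atan2(-3.5358,-1.5353) = -113.4715°
θ_1 = β − ψ = 181.9516°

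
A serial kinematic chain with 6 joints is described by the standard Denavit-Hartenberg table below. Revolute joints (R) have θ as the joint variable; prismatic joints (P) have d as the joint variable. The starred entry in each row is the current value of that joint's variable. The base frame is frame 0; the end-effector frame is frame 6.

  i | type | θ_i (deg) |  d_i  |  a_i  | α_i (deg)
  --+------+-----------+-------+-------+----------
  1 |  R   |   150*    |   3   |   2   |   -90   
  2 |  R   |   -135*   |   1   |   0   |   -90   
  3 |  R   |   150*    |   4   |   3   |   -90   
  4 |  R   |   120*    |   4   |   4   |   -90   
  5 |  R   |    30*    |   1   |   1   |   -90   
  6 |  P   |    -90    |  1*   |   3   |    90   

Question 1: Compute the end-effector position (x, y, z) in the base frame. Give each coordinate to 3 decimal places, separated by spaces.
after link 1: o_1 = (-1.7321, 1.0000, 3.0000)
after link 2: o_2 = (-2.2321, 0.1340, 3.0000)
after link 3: o_3 = (-5.5225, 3.7658, 3.9913)
after link 4: o_4 = (-5.7973, -1.2303, 1.3524)
after link 5: o_5 = (-4.9105, -1.9923, 2.1478)
after link 6: o_6 = (-4.7958, -2.5481, 5.2588)

-4.796 -2.548 5.259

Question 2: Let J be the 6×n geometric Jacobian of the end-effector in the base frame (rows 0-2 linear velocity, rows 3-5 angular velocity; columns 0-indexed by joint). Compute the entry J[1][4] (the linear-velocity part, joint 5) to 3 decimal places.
1.133

axis z_4 = (-0.0634,-0.4634,0.8839); lever o_n−o_4 = (1.0015,-1.3179,3.9064)
cross product → J_v[:, 4] = (-0.6453,1.1330,0.5477)
J_ω[:, 4] = z_4
entry J[1][4] = 1.1330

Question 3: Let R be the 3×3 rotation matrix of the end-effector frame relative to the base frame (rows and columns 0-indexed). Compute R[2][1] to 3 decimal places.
0.459

End-effector y-axis (col 1 of R) = (0.3049,0.8343,0.4593)
R[2][1] = 0.4593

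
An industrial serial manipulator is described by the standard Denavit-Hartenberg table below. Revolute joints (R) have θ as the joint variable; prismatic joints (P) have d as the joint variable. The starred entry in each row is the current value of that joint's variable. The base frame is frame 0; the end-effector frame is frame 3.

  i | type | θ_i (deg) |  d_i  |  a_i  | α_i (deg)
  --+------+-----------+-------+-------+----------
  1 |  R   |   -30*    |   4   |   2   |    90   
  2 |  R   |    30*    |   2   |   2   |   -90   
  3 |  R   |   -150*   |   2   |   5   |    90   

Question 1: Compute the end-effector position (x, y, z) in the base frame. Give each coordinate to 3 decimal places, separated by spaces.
-3.132 -3.388 4.567

after link 1: o_1 = (1.7321, -1.0000, 4.0000)
after link 2: o_2 = (2.2321, -3.5981, 5.0000)
after link 3: o_3 = (-3.1316, -3.3881, 4.5670)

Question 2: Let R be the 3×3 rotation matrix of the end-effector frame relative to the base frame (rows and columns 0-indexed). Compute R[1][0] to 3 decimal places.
End-effector x-axis (col 0 of R) = (-0.8995,-0.0580,-0.4330)
R[1][0] = -0.0580

-0.058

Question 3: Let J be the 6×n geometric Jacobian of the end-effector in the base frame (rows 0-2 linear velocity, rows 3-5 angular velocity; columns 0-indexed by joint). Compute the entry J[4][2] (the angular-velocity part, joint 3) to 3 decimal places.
0.250

axis z_2 = (-0.4330,0.2500,0.8660); lever o_n−o_2 = (-5.3636,0.2099,-0.4330)
cross product → J_v[:, 2] = (-0.2901,-4.8325,1.2500)
J_ω[:, 2] = z_2
entry J[4][2] = 0.2500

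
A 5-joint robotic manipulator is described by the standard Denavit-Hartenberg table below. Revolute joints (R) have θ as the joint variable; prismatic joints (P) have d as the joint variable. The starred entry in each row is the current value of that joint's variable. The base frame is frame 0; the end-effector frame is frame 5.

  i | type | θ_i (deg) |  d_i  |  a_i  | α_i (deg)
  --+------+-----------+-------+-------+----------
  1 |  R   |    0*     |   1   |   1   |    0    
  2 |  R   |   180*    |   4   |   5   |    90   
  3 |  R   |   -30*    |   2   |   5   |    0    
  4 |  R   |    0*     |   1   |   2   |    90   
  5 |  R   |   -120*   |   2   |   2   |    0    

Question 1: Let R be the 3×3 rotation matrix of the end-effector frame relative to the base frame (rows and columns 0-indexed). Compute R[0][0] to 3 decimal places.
0.433

End-effector x-axis (col 0 of R) = (0.4330,-0.8660,0.2500)
R[0][0] = 0.4330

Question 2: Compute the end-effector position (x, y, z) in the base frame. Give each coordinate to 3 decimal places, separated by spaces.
-8.196 1.268 0.268

after link 1: o_1 = (1.0000, 0.0000, 1.0000)
after link 2: o_2 = (-4.0000, 0.0000, 5.0000)
after link 3: o_3 = (-8.3301, 2.0000, 2.5000)
after link 4: o_4 = (-10.0622, 3.0000, 1.5000)
after link 5: o_5 = (-8.1962, 1.2679, 0.2679)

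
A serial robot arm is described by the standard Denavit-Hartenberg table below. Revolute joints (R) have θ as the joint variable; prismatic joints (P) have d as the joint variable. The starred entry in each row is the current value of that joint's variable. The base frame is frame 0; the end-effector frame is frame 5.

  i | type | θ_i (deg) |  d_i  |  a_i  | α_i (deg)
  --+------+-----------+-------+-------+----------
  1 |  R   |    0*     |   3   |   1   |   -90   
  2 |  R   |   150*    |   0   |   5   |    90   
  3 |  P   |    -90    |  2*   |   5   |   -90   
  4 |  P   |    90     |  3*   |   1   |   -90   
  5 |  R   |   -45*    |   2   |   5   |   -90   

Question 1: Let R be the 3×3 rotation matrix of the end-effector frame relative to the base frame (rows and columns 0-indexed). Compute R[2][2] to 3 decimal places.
End-effector z-axis (col 2 of R) = (0.2588,-0.0000,0.9659)
R[2][2] = 0.9659

0.966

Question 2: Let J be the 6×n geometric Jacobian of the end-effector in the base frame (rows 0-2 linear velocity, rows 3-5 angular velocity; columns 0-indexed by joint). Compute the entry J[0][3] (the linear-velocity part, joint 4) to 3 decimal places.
prismatic axis z_3 = (-0.8660,0.0000,-0.5000)
J_v[:, 3] = z_3; J_ω[:, 3] = (0,0,0)
entry J[0][3] = -0.8660

-0.866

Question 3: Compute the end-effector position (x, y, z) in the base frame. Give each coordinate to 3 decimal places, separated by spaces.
-10.258 -3.000 -0.572

after link 1: o_1 = (1.0000, 0.0000, 3.0000)
after link 2: o_2 = (-3.3301, 0.0000, 0.5000)
after link 3: o_3 = (-2.3301, -5.0000, -1.2321)
after link 4: o_4 = (-5.4282, -5.0000, -1.8660)
after link 5: o_5 = (-10.2578, -3.0000, -0.5719)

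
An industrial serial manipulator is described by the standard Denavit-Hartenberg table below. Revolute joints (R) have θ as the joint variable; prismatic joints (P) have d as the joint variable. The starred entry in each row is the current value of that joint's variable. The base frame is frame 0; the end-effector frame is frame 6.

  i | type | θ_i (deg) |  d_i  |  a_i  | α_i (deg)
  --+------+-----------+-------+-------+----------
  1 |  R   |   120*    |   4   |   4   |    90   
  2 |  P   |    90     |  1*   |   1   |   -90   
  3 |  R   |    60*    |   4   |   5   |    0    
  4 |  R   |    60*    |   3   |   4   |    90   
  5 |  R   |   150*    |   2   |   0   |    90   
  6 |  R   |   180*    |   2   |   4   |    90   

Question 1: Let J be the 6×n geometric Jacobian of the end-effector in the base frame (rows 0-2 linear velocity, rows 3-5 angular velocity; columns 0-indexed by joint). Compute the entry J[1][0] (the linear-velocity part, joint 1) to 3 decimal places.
axis z_0 = ẑ; lever o_n−o_0 = (-8.7321,-8.1962,5.0000)
cross product → J_v[:, 0] = (8.1962,-8.7321,0.0000)
J_ω[:, 0] = z_0
entry J[1][0] = -8.7321

-8.732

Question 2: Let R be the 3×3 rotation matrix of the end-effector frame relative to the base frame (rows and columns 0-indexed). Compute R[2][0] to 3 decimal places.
End-effector x-axis (col 0 of R) = (-0.8995,0.0580,-0.4330)
R[2][0] = -0.4330

-0.433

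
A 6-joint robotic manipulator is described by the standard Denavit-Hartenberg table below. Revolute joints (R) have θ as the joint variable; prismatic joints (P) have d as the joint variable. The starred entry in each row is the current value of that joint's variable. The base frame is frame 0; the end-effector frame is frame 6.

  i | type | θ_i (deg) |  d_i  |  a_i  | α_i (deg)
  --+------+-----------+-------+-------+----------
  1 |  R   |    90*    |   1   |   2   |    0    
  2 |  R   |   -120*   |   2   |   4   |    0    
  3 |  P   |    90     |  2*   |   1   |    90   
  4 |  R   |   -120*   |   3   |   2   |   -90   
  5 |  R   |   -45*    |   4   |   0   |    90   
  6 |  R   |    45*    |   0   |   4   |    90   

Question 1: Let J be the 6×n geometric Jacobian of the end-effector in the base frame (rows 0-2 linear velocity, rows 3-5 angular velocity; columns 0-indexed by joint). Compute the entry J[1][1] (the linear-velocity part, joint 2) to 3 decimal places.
axis z_1 = (0.0000,0.0000,1.0000); lever o_n−o_1 = (10.2510,-0.2447,-2.8783)
cross product → J_v[:, 1] = (0.2447,10.2510,-0.0000)
J_ω[:, 1] = z_1
entry J[1][1] = 10.2510

10.251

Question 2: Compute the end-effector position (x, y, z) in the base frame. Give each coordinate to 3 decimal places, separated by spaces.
10.251 1.755 -1.878

after link 1: o_1 = (0.0000, 2.0000, 1.0000)
after link 2: o_2 = (3.4641, 0.0000, 3.0000)
after link 3: o_3 = (3.9641, 0.8660, 5.0000)
after link 4: o_4 = (6.0622, -1.5000, 3.2679)
after link 5: o_5 = (7.7942, 1.5000, 1.2679)
after link 6: o_6 = (10.2510, 1.7553, -1.8783)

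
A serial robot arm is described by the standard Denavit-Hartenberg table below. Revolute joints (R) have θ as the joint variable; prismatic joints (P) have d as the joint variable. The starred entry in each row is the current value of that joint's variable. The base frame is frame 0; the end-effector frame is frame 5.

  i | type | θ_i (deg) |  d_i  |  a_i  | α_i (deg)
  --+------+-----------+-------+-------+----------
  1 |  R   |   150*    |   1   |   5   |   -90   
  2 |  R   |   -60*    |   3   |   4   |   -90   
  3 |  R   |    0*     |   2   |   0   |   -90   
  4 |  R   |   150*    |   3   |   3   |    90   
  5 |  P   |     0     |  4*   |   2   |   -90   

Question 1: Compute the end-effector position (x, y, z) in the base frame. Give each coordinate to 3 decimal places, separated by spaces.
-2.080 1.201 4.428

after link 1: o_1 = (-4.3301, 2.5000, 1.0000)
after link 2: o_2 = (-7.5622, 0.9019, 4.4641)
after link 3: o_3 = (-9.0622, 1.7679, 3.4641)
after link 4: o_4 = (-5.3122, 3.0670, 1.9641)
after link 5: o_5 = (-2.0801, 1.2010, 4.4282)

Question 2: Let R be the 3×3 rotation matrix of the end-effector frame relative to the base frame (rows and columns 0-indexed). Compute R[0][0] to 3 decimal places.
End-effector x-axis (col 0 of R) = (0.7500,-0.4330,-0.5000)
R[0][0] = 0.7500

0.750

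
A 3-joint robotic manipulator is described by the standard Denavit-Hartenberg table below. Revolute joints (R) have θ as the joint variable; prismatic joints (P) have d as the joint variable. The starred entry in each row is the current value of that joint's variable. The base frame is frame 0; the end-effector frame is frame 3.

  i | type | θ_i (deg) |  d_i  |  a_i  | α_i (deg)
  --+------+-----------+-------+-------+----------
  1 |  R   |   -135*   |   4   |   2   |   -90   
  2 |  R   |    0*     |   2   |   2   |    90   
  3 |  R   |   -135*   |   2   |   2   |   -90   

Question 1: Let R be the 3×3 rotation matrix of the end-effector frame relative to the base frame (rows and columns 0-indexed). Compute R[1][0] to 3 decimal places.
1.000

End-effector x-axis (col 0 of R) = (-0.0000,1.0000,0.0000)
R[1][0] = 1.0000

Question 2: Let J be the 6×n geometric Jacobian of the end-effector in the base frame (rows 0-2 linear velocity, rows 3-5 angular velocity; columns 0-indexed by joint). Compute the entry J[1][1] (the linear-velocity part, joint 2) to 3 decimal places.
-1.414

axis z_1 = (0.7071,-0.7071,0.0000); lever o_n−o_1 = (-0.0000,-0.8284,2.0000)
cross product → J_v[:, 1] = (-1.4142,-1.4142,-0.5858)
J_ω[:, 1] = z_1
entry J[1][1] = -1.4142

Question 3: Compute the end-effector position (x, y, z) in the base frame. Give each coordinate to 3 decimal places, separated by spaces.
after link 1: o_1 = (-1.4142, -1.4142, 4.0000)
after link 2: o_2 = (-1.4142, -4.2426, 4.0000)
after link 3: o_3 = (-1.4142, -2.2426, 6.0000)

-1.414 -2.243 6.000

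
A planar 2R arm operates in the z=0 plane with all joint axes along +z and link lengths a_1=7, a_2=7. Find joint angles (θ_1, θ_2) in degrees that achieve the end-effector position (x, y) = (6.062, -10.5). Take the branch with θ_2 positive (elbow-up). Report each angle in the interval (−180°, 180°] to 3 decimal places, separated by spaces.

-90.001 60.001

cos θ_2 = (146.9978−7²−7²)/(2·7·7) = 0.5000; θ_2 = 60.0015° (elbow-up)
β = atan2(-10.5000,6.0620) = -60.0007°; ψ = atan2(6.0623,10.4998) = 30.0007°
θ_1 = β − ψ = -90.0015°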